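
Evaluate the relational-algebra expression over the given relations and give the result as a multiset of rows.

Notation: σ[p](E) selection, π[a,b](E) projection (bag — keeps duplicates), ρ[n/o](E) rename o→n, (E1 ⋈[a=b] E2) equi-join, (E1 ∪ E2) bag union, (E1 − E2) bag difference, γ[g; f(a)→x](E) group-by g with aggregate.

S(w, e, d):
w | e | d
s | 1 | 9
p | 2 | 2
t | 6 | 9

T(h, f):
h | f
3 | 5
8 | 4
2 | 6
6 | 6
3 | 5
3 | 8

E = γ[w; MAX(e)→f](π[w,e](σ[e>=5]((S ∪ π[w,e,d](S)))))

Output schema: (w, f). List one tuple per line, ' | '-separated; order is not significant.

Subexpression sizes:
  S → 3
  S → 3
  π[w,e,d](S) → 3
  (S ∪ π[w,e,d](S)) → 6
  σ[e>=5]((S ∪ π[w,e,d](S))) → 2
  π[w,e](σ[e>=5]((S ∪ π[w,e,d](S)))) → 2
  γ[w; MAX(e)→f](π[w,e](σ[e>=5]((S ∪ π[w,e,d](S))))) → 1

== RESULT ==
w | f
t | 6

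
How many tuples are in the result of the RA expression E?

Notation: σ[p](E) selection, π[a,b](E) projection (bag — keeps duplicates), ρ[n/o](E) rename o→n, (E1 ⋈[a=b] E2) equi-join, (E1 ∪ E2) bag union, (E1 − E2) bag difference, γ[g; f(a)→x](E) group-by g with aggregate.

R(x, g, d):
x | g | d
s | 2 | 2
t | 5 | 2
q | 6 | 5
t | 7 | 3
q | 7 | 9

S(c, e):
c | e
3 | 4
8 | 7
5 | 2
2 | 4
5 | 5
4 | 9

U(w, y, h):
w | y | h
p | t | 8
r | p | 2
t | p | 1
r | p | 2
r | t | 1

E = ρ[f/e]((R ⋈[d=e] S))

Stepwise |·|:
  R → 5
  S → 6
  (R ⋈[d=e] S) → 4
  ρ[f/e]((R ⋈[d=e] S)) → 4

|E| = 4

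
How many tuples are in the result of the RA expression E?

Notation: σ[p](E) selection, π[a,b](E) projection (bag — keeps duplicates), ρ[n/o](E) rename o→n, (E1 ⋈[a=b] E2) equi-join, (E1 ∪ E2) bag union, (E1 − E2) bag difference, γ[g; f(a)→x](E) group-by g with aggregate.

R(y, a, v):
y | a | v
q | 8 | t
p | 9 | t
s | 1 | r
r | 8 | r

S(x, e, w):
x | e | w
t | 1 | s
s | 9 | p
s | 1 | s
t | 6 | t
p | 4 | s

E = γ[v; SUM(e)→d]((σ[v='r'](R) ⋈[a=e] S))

Subexpression sizes:
  R → 4
  σ[v='r'](R) → 2
  S → 5
  (σ[v='r'](R) ⋈[a=e] S) → 2
  γ[v; SUM(e)→d]((σ[v='r'](R) ⋈[a=e] S)) → 1

|E| = 1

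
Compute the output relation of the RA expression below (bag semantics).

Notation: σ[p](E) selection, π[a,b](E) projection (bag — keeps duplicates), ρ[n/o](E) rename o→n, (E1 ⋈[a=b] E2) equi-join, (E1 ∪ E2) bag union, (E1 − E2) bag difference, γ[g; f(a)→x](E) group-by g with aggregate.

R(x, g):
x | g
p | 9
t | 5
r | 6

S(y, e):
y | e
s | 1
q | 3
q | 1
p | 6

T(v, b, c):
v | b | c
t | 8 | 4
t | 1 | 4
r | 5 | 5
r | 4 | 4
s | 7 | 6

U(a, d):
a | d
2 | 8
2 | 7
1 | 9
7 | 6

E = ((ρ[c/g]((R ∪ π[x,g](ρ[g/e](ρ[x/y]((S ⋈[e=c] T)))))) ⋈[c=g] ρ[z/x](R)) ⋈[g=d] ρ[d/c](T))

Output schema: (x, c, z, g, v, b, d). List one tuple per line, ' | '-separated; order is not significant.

Stepwise |·|:
  R → 3
  S → 4
  T → 5
  (S ⋈[e=c] T) → 1
  ρ[x/y]((S ⋈[e=c] T)) → 1
  ρ[g/e](ρ[x/y]((S ⋈[e=c] T))) → 1
  π[x,g](ρ[g/e](ρ[x/y]((S ⋈[e=c] T)))) → 1
  (R ∪ π[x,g](ρ[g/e](ρ[x/y]((S ⋈[e=c] T))))) → 4
  ρ[c/g]((R ∪ π[x,g](ρ[g/e](ρ[x/y]((S ⋈[e=c] T)))))) → 4
  R → 3
  ρ[z/x](R) → 3
  (ρ[c/g]((R ∪ π[x,g](ρ[g/e](ρ[x/y]((S ⋈[e=c] T)))))) ⋈[c=g] ρ[z/x](R)) → 4
  T → 5
  ρ[d/c](T) → 5
  ((ρ[c/g]((R ∪ π[x,g](ρ[g/e](ρ[x/y]((S ⋈[e=c] T)))))) ⋈[c=g] ρ[z/x](R)) ⋈[g=d] ρ[d/c](T)) → 3

== RESULT ==
x | c | z | g | v | b | d
p | 6 | r | 6 | s | 7 | 6
r | 6 | r | 6 | s | 7 | 6
t | 5 | t | 5 | r | 5 | 5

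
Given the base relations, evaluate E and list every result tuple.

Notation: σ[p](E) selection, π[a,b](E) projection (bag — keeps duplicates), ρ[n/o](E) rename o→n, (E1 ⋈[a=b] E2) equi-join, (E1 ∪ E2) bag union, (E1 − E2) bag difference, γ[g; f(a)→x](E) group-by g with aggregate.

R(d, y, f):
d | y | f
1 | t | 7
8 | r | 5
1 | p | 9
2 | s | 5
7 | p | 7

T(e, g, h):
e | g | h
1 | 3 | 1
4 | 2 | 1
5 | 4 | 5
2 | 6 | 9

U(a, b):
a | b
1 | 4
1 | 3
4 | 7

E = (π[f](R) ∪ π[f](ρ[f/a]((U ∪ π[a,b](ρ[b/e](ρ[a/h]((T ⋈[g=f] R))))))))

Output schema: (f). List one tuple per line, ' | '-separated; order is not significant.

Stepwise |·|:
  R → 5
  π[f](R) → 5
  U → 3
  T → 4
  R → 5
  (T ⋈[g=f] R) → 0
  ρ[a/h]((T ⋈[g=f] R)) → 0
  ρ[b/e](ρ[a/h]((T ⋈[g=f] R))) → 0
  π[a,b](ρ[b/e](ρ[a/h]((T ⋈[g=f] R)))) → 0
  (U ∪ π[a,b](ρ[b/e](ρ[a/h]((T ⋈[g=f] R))))) → 3
  ρ[f/a]((U ∪ π[a,b](ρ[b/e](ρ[a/h]((T ⋈[g=f] R)))))) → 3
  π[f](ρ[f/a]((U ∪ π[a,b](ρ[b/e](ρ[a/h]((T ⋈[g=f] R))))))) → 3
  (π[f](R) ∪ π[f](ρ[f/a]((U ∪ π[a,b](ρ[b/e](ρ[a/h]((T ⋈[g=f] R)))))))) → 8

== RESULT ==
f
1
1
4
5
5
7
7
9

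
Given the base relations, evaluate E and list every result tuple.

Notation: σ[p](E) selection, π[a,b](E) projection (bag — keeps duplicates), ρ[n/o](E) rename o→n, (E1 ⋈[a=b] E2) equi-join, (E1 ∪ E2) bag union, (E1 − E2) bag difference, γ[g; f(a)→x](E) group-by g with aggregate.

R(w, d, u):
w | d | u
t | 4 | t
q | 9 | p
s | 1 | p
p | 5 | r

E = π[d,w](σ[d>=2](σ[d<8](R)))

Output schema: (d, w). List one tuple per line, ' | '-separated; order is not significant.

Per-node cardinality:
  R → 4
  σ[d<8](R) → 3
  σ[d>=2](σ[d<8](R)) → 2
  π[d,w](σ[d>=2](σ[d<8](R))) → 2

== RESULT ==
d | w
4 | t
5 | p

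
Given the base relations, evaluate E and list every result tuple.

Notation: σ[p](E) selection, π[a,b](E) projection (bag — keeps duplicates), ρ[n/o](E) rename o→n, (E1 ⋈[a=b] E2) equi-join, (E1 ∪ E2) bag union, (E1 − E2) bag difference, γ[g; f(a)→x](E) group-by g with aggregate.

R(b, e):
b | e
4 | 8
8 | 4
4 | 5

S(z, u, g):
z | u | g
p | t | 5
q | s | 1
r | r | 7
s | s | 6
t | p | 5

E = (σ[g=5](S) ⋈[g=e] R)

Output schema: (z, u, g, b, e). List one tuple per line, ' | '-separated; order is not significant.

Stepwise |·|:
  S → 5
  σ[g=5](S) → 2
  R → 3
  (σ[g=5](S) ⋈[g=e] R) → 2

== RESULT ==
z | u | g | b | e
p | t | 5 | 4 | 5
t | p | 5 | 4 | 5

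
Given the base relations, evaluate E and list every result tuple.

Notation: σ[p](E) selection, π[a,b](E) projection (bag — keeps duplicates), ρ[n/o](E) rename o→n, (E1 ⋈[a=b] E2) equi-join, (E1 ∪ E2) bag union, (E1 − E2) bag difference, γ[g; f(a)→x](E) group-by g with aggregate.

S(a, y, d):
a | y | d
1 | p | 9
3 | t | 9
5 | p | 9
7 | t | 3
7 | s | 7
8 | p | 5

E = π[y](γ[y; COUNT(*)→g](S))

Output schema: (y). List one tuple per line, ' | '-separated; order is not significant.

Stepwise |·|:
  S → 6
  γ[y; COUNT(*)→g](S) → 3
  π[y](γ[y; COUNT(*)→g](S)) → 3

== RESULT ==
y
p
s
t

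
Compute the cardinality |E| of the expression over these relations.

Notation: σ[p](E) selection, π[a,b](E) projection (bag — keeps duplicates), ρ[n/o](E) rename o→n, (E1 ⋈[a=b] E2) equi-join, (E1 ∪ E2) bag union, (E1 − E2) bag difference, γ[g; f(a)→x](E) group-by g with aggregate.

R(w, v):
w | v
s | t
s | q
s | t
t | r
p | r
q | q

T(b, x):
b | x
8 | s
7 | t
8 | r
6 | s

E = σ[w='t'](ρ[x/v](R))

Stepwise |·|:
  R → 6
  ρ[x/v](R) → 6
  σ[w='t'](ρ[x/v](R)) → 1

|E| = 1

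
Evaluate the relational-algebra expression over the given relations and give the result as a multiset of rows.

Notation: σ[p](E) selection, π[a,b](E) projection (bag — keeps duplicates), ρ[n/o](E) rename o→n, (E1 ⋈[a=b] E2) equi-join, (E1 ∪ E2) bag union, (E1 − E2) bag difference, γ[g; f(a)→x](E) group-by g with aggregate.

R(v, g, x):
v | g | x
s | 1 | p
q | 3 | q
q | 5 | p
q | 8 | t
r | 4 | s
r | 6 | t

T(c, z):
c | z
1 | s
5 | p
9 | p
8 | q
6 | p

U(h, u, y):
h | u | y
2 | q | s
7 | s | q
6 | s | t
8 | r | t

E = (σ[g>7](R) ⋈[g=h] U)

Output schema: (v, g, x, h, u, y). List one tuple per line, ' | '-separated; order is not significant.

Subexpression sizes:
  R → 6
  σ[g>7](R) → 1
  U → 4
  (σ[g>7](R) ⋈[g=h] U) → 1

== RESULT ==
v | g | x | h | u | y
q | 8 | t | 8 | r | t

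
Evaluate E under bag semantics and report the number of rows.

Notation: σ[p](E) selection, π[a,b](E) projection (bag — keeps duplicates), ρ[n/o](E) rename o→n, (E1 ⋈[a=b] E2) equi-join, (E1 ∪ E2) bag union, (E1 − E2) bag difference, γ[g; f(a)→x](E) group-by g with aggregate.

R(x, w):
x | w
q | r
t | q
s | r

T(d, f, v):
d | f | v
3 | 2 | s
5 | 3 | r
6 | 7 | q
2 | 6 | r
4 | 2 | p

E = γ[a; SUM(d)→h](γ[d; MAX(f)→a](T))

Row counts bottom-up:
  T → 5
  γ[d; MAX(f)→a](T) → 5
  γ[a; SUM(d)→h](γ[d; MAX(f)→a](T)) → 4

|E| = 4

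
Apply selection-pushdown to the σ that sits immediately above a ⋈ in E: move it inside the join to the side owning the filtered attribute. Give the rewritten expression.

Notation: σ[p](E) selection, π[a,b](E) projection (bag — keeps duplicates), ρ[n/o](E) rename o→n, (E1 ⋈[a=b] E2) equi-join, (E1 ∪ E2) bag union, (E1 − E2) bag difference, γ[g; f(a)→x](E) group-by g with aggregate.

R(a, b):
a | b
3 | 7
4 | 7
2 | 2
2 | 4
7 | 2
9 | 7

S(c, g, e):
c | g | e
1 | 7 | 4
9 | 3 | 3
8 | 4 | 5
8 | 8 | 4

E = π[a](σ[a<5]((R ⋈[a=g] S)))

σ filters on a, owned by the left side.
E' = π[a]((σ[a<5](R) ⋈[a=g] S))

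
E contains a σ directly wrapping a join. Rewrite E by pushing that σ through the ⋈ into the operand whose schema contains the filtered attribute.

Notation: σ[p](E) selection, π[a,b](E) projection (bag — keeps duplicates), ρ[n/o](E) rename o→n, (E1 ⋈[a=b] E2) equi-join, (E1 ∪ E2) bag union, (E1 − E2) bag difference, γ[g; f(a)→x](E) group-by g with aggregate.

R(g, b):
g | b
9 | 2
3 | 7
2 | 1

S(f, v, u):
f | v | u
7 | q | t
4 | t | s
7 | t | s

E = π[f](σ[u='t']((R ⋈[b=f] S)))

σ filters on u, owned by the right side.
E' = π[f]((R ⋈[b=f] σ[u='t'](S)))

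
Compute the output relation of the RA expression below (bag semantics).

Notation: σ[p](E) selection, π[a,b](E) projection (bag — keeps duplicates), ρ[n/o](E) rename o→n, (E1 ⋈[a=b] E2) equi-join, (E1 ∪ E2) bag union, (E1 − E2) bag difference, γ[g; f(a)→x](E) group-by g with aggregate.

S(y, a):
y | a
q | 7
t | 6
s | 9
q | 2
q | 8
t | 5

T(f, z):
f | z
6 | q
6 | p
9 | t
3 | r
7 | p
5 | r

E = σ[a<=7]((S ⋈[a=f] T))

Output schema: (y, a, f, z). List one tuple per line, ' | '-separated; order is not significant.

Subexpression sizes:
  S → 6
  T → 6
  (S ⋈[a=f] T) → 5
  σ[a<=7]((S ⋈[a=f] T)) → 4

== RESULT ==
y | a | f | z
q | 7 | 7 | p
t | 5 | 5 | r
t | 6 | 6 | p
t | 6 | 6 | q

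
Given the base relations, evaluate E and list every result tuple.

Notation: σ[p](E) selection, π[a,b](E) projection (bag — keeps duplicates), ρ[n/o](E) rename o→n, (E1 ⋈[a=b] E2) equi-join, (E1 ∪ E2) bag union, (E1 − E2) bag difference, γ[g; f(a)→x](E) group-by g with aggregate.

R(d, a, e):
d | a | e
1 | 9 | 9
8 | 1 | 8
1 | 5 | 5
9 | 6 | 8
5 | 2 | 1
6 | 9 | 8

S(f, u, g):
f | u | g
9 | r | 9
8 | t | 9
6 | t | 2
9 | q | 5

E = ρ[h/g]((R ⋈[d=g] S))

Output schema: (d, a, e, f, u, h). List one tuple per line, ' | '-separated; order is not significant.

Per-node cardinality:
  R → 6
  S → 4
  (R ⋈[d=g] S) → 3
  ρ[h/g]((R ⋈[d=g] S)) → 3

== RESULT ==
d | a | e | f | u | h
5 | 2 | 1 | 9 | q | 5
9 | 6 | 8 | 8 | t | 9
9 | 6 | 8 | 9 | r | 9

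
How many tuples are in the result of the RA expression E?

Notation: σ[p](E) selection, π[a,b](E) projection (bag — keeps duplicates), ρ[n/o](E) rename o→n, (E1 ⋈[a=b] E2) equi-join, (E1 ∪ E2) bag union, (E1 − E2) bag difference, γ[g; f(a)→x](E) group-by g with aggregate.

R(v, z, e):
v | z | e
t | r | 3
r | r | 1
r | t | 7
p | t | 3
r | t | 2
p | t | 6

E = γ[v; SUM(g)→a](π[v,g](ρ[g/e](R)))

Stepwise |·|:
  R → 6
  ρ[g/e](R) → 6
  π[v,g](ρ[g/e](R)) → 6
  γ[v; SUM(g)→a](π[v,g](ρ[g/e](R))) → 3

|E| = 3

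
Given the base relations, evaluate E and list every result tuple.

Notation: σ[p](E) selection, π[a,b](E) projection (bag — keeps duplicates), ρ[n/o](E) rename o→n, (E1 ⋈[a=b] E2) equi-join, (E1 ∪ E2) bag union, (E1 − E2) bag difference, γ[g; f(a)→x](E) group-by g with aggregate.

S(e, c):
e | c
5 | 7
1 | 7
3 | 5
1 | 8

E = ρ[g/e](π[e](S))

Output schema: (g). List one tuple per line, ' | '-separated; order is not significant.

Stepwise |·|:
  S → 4
  π[e](S) → 4
  ρ[g/e](π[e](S)) → 4

== RESULT ==
g
1
1
3
5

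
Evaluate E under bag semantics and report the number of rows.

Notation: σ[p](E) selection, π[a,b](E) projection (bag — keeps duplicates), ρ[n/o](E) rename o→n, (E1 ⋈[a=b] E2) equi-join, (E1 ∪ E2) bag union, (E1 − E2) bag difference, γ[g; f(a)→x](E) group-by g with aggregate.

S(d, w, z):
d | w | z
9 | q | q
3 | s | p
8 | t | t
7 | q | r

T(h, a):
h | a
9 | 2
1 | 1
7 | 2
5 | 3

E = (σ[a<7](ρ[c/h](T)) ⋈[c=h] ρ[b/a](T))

Per-node cardinality:
  T → 4
  ρ[c/h](T) → 4
  σ[a<7](ρ[c/h](T)) → 4
  T → 4
  ρ[b/a](T) → 4
  (σ[a<7](ρ[c/h](T)) ⋈[c=h] ρ[b/a](T)) → 4

|E| = 4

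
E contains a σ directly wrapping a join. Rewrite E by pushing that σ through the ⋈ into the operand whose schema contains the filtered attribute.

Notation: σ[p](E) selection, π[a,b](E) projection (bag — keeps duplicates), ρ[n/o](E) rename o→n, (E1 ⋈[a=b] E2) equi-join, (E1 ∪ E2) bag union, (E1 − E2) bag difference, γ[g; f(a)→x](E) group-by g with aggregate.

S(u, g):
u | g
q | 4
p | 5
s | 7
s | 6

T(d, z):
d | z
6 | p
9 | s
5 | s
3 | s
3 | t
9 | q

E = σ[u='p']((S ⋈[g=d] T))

σ filters on u, owned by the left side.
E' = (σ[u='p'](S) ⋈[g=d] T)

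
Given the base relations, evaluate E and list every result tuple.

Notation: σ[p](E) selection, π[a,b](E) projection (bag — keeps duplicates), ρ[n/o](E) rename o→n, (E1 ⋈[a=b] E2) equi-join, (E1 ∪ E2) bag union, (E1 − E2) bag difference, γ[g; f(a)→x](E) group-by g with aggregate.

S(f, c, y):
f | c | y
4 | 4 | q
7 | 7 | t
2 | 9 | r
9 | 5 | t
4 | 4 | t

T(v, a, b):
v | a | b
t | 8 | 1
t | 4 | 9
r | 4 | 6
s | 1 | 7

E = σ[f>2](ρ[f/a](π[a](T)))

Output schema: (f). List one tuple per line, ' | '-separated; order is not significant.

Stepwise |·|:
  T → 4
  π[a](T) → 4
  ρ[f/a](π[a](T)) → 4
  σ[f>2](ρ[f/a](π[a](T))) → 3

== RESULT ==
f
4
4
8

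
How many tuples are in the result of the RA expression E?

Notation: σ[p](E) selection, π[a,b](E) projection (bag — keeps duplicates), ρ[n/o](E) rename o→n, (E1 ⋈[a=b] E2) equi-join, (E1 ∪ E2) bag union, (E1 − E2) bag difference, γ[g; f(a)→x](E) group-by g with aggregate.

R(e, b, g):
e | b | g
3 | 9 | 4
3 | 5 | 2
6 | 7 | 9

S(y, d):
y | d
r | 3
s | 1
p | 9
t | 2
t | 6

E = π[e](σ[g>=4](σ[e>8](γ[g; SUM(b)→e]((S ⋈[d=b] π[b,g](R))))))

Row counts bottom-up:
  S → 5
  R → 3
  π[b,g](R) → 3
  (S ⋈[d=b] π[b,g](R)) → 1
  γ[g; SUM(b)→e]((S ⋈[d=b] π[b,g](R))) → 1
  σ[e>8](γ[g; SUM(b)→e]((S ⋈[d=b] π[b,g](R)))) → 1
  σ[g>=4](σ[e>8](γ[g; SUM(b)→e]((S ⋈[d=b] π[b,g](R))))) → 1
  π[e](σ[g>=4](σ[e>8](γ[g; SUM(b)→e]((S ⋈[d=b] π[b,g](R)))))) → 1

|E| = 1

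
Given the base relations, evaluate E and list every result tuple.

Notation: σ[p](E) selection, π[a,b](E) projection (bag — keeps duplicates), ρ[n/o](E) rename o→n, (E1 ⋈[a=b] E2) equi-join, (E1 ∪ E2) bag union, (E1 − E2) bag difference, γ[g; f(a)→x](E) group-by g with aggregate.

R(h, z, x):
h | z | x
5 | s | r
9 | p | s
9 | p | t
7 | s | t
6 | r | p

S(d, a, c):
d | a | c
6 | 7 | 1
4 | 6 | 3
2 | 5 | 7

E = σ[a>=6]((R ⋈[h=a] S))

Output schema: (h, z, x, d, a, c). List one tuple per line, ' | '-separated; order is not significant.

Stepwise |·|:
  R → 5
  S → 3
  (R ⋈[h=a] S) → 3
  σ[a>=6]((R ⋈[h=a] S)) → 2

== RESULT ==
h | z | x | d | a | c
6 | r | p | 4 | 6 | 3
7 | s | t | 6 | 7 | 1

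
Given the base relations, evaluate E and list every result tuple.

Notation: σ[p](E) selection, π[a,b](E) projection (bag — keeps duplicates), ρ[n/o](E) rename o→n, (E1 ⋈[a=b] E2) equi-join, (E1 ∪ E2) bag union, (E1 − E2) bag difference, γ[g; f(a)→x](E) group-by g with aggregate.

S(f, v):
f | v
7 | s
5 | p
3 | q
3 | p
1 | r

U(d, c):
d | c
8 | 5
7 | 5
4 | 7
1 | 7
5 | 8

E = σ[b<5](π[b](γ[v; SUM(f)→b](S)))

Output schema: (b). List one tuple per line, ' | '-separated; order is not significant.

Row counts bottom-up:
  S → 5
  γ[v; SUM(f)→b](S) → 4
  π[b](γ[v; SUM(f)→b](S)) → 4
  σ[b<5](π[b](γ[v; SUM(f)→b](S))) → 2

== RESULT ==
b
1
3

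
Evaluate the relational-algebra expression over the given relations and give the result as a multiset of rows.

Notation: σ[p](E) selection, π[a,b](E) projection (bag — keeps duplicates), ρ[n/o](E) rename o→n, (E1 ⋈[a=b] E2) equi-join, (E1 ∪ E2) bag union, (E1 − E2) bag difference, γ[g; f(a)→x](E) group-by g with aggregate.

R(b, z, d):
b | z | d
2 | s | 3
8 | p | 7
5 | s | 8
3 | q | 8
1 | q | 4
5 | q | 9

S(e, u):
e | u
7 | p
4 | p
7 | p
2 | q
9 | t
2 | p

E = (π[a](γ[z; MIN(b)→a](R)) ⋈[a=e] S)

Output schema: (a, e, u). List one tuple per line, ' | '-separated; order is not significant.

Subexpression sizes:
  R → 6
  γ[z; MIN(b)→a](R) → 3
  π[a](γ[z; MIN(b)→a](R)) → 3
  S → 6
  (π[a](γ[z; MIN(b)→a](R)) ⋈[a=e] S) → 2

== RESULT ==
a | e | u
2 | 2 | p
2 | 2 | q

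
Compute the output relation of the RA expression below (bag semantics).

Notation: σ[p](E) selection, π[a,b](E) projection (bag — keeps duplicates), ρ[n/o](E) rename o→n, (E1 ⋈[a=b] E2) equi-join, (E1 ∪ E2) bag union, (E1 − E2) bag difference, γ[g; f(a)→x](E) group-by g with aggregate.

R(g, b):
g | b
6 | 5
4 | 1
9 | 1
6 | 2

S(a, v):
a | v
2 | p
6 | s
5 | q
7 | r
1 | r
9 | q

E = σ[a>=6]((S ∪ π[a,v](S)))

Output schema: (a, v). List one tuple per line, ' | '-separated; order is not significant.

Per-node cardinality:
  S → 6
  S → 6
  π[a,v](S) → 6
  (S ∪ π[a,v](S)) → 12
  σ[a>=6]((S ∪ π[a,v](S))) → 6

== RESULT ==
a | v
6 | s
6 | s
7 | r
7 | r
9 | q
9 | q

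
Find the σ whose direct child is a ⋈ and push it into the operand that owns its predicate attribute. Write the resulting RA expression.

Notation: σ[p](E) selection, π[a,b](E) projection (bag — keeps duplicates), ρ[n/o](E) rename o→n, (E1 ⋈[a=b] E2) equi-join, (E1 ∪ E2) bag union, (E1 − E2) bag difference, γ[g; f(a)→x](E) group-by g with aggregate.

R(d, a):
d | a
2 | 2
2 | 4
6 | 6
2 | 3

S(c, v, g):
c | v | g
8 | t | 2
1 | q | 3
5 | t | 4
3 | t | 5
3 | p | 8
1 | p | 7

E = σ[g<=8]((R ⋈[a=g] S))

σ filters on g, owned by the right side.
E' = (R ⋈[a=g] σ[g<=8](S))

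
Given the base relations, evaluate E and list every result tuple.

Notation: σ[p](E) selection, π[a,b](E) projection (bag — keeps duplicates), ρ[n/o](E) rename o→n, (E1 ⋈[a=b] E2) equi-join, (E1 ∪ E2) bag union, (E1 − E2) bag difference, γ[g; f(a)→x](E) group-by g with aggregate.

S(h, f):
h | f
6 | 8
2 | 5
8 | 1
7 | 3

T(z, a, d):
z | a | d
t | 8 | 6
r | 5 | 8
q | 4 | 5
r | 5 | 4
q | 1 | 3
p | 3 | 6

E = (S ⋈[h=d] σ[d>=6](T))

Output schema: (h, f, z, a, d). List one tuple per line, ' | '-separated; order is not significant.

Per-node cardinality:
  S → 4
  T → 6
  σ[d>=6](T) → 3
  (S ⋈[h=d] σ[d>=6](T)) → 3

== RESULT ==
h | f | z | a | d
6 | 8 | p | 3 | 6
6 | 8 | t | 8 | 6
8 | 1 | r | 5 | 8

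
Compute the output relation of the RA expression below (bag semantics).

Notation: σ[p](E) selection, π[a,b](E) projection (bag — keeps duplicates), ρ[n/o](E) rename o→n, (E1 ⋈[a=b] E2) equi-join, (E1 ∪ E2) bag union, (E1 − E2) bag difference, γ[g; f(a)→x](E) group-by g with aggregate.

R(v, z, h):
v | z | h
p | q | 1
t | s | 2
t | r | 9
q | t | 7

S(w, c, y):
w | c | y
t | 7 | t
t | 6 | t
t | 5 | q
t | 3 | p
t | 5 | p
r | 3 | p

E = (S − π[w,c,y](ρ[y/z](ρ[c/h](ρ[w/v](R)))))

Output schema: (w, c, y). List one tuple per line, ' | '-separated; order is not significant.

Row counts bottom-up:
  S → 6
  R → 4
  ρ[w/v](R) → 4
  ρ[c/h](ρ[w/v](R)) → 4
  ρ[y/z](ρ[c/h](ρ[w/v](R))) → 4
  π[w,c,y](ρ[y/z](ρ[c/h](ρ[w/v](R)))) → 4
  (S − π[w,c,y](ρ[y/z](ρ[c/h](ρ[w/v](R))))) → 6

== RESULT ==
w | c | y
r | 3 | p
t | 3 | p
t | 5 | p
t | 5 | q
t | 6 | t
t | 7 | t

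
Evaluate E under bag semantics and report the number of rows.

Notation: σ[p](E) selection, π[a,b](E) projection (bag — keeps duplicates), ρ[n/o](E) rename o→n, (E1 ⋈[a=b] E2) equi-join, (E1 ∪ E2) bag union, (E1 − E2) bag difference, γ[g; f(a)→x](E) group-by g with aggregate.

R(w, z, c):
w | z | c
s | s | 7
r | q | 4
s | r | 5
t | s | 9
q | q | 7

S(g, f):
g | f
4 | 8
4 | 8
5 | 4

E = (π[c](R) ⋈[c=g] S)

Stepwise |·|:
  R → 5
  π[c](R) → 5
  S → 3
  (π[c](R) ⋈[c=g] S) → 3

|E| = 3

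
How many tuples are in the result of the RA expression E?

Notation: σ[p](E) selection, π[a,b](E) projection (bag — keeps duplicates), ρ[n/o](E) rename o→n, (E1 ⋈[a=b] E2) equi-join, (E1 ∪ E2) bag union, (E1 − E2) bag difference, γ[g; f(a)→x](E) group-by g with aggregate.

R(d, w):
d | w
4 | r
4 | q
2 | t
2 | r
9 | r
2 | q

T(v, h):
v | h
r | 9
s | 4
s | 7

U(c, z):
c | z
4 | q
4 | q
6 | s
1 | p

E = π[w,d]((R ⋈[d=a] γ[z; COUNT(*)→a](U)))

Subexpression sizes:
  R → 6
  U → 4
  γ[z; COUNT(*)→a](U) → 3
  (R ⋈[d=a] γ[z; COUNT(*)→a](U)) → 3
  π[w,d]((R ⋈[d=a] γ[z; COUNT(*)→a](U))) → 3

|E| = 3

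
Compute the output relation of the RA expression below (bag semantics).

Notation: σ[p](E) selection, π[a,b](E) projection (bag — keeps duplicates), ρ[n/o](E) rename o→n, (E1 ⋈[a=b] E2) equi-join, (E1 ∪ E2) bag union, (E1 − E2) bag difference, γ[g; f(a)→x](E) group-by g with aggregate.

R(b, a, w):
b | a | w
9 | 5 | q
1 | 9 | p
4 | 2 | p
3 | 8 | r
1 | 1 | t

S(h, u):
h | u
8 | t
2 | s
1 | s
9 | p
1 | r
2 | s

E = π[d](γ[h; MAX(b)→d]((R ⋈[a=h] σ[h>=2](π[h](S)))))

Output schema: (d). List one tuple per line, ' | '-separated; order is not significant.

Row counts bottom-up:
  R → 5
  S → 6
  π[h](S) → 6
  σ[h>=2](π[h](S)) → 4
  (R ⋈[a=h] σ[h>=2](π[h](S))) → 4
  γ[h; MAX(b)→d]((R ⋈[a=h] σ[h>=2](π[h](S)))) → 3
  π[d](γ[h; MAX(b)→d]((R ⋈[a=h] σ[h>=2](π[h](S))))) → 3

== RESULT ==
d
1
3
4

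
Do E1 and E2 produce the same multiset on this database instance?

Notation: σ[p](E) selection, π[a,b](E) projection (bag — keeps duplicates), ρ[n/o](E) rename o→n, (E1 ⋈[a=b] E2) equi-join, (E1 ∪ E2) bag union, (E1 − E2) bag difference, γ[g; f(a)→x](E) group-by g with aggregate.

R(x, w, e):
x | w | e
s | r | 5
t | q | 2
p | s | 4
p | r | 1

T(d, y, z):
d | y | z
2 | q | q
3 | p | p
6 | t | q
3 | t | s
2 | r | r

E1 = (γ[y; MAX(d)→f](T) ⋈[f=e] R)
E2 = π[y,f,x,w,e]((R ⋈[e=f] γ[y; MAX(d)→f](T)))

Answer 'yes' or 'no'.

E1 stepwise |·|:
  T → 5
  γ[y; MAX(d)→f](T) → 4
  R → 4
  (γ[y; MAX(d)→f](T) ⋈[f=e] R) → 2
E2 stepwise |·|:
  R → 4
  T → 5
  γ[y; MAX(d)→f](T) → 4
  (R ⋈[e=f] γ[y; MAX(d)→f](T)) → 2
  π[y,f,x,w,e]((R ⋈[e=f] γ[y; MAX(d)→f](T))) → 2

E1 and E2 produce the same multiset:
y | f | x | w | e
q | 2 | t | q | 2
r | 2 | t | q | 2

yes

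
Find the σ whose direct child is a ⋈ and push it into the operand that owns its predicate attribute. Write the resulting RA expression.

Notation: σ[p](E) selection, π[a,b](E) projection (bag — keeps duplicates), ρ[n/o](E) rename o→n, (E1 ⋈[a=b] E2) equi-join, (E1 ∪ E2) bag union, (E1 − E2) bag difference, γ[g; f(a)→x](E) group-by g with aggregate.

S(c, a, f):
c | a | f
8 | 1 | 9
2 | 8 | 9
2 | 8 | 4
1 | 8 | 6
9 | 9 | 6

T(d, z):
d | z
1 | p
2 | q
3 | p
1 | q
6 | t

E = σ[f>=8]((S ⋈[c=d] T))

σ filters on f, owned by the left side.
E' = (σ[f>=8](S) ⋈[c=d] T)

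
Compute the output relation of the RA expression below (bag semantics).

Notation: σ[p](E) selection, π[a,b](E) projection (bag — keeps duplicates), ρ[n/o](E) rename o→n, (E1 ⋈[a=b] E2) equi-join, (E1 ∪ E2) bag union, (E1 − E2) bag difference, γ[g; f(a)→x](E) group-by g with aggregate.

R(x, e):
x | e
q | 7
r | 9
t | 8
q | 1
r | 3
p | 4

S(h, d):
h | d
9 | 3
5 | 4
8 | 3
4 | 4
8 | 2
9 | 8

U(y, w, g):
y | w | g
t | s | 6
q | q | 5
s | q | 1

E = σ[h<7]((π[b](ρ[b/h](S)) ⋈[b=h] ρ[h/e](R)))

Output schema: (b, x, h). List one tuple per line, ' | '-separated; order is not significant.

Row counts bottom-up:
  S → 6
  ρ[b/h](S) → 6
  π[b](ρ[b/h](S)) → 6
  R → 6
  ρ[h/e](R) → 6
  (π[b](ρ[b/h](S)) ⋈[b=h] ρ[h/e](R)) → 5
  σ[h<7]((π[b](ρ[b/h](S)) ⋈[b=h] ρ[h/e](R))) → 1

== RESULT ==
b | x | h
4 | p | 4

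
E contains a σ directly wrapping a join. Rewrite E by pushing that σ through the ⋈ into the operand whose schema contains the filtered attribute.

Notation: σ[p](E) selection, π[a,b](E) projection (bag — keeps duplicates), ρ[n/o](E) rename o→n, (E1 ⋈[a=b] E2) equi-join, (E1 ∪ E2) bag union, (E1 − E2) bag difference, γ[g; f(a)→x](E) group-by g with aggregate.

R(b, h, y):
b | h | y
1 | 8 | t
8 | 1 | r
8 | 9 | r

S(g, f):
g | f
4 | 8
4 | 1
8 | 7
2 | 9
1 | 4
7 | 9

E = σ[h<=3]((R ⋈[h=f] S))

σ filters on h, owned by the left side.
E' = (σ[h<=3](R) ⋈[h=f] S)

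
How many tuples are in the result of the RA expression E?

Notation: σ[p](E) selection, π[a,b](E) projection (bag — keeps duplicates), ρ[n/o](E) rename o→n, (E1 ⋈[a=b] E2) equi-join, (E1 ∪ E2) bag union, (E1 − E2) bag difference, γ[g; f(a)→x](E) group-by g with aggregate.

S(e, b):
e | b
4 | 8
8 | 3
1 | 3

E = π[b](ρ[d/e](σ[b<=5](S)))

Subexpression sizes:
  S → 3
  σ[b<=5](S) → 2
  ρ[d/e](σ[b<=5](S)) → 2
  π[b](ρ[d/e](σ[b<=5](S))) → 2

|E| = 2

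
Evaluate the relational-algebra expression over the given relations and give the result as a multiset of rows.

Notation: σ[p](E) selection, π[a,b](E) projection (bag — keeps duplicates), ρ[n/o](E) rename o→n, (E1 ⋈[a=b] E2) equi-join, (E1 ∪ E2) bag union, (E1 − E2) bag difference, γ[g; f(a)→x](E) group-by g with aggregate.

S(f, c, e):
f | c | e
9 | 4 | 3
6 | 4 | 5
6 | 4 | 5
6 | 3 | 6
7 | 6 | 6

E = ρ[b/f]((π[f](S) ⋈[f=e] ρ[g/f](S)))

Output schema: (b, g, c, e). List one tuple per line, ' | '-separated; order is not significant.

Subexpression sizes:
  S → 5
  π[f](S) → 5
  S → 5
  ρ[g/f](S) → 5
  (π[f](S) ⋈[f=e] ρ[g/f](S)) → 6
  ρ[b/f]((π[f](S) ⋈[f=e] ρ[g/f](S))) → 6

== RESULT ==
b | g | c | e
6 | 6 | 3 | 6
6 | 6 | 3 | 6
6 | 6 | 3 | 6
6 | 7 | 6 | 6
6 | 7 | 6 | 6
6 | 7 | 6 | 6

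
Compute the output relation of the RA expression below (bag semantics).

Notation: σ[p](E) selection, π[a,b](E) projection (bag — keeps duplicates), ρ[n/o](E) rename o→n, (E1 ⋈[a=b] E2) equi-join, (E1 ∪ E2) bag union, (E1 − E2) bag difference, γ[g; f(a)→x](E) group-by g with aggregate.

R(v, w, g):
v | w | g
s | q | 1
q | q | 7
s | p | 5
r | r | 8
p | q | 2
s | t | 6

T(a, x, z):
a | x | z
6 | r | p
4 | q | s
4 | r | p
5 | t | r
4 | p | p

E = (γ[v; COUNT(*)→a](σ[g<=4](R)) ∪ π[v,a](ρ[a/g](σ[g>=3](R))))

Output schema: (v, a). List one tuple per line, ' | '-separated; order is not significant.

Row counts bottom-up:
  R → 6
  σ[g<=4](R) → 2
  γ[v; COUNT(*)→a](σ[g<=4](R)) → 2
  R → 6
  σ[g>=3](R) → 4
  ρ[a/g](σ[g>=3](R)) → 4
  π[v,a](ρ[a/g](σ[g>=3](R))) → 4
  (γ[v; COUNT(*)→a](σ[g<=4](R)) ∪ π[v,a](ρ[a/g](σ[g>=3](R)))) → 6

== RESULT ==
v | a
p | 1
q | 7
r | 8
s | 1
s | 5
s | 6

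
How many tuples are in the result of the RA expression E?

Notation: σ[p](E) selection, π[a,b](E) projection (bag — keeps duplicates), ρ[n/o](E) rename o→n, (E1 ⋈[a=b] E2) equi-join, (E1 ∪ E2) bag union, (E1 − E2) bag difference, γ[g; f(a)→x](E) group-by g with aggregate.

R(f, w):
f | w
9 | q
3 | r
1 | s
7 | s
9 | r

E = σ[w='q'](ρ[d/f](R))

Row counts bottom-up:
  R → 5
  ρ[d/f](R) → 5
  σ[w='q'](ρ[d/f](R)) → 1

|E| = 1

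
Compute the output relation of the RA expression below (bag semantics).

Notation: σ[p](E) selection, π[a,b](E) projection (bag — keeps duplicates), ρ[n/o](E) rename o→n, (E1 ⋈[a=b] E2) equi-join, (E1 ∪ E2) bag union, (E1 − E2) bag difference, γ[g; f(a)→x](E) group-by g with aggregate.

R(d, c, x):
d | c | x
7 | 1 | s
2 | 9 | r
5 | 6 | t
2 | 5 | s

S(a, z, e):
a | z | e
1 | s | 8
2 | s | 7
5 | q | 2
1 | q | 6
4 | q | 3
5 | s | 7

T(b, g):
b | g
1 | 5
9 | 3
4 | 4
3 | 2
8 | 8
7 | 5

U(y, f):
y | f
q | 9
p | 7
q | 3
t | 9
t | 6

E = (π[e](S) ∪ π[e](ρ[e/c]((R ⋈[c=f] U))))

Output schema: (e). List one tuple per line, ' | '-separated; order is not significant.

Per-node cardinality:
  S → 6
  π[e](S) → 6
  R → 4
  U → 5
  (R ⋈[c=f] U) → 3
  ρ[e/c]((R ⋈[c=f] U)) → 3
  π[e](ρ[e/c]((R ⋈[c=f] U))) → 3
  (π[e](S) ∪ π[e](ρ[e/c]((R ⋈[c=f] U)))) → 9

== RESULT ==
e
2
3
6
6
7
7
8
9
9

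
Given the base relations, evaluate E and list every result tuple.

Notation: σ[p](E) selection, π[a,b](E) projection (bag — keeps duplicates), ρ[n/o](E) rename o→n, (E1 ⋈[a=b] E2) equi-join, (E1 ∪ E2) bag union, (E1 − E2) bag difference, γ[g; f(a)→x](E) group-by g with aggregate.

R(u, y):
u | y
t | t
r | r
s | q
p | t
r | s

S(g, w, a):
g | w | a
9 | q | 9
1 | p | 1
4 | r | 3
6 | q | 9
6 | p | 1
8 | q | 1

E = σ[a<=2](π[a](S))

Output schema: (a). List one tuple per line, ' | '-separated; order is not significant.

Stepwise |·|:
  S → 6
  π[a](S) → 6
  σ[a<=2](π[a](S)) → 3

== RESULT ==
a
1
1
1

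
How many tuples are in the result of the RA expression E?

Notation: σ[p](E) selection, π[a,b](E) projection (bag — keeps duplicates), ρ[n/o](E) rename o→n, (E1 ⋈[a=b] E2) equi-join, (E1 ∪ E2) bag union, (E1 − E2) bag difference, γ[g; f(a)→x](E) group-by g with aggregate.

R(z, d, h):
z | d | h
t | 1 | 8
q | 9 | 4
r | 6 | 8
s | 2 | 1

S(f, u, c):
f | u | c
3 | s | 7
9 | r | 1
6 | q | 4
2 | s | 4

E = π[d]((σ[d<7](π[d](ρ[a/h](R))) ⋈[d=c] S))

Per-node cardinality:
  R → 4
  ρ[a/h](R) → 4
  π[d](ρ[a/h](R)) → 4
  σ[d<7](π[d](ρ[a/h](R))) → 3
  S → 4
  (σ[d<7](π[d](ρ[a/h](R))) ⋈[d=c] S) → 1
  π[d]((σ[d<7](π[d](ρ[a/h](R))) ⋈[d=c] S)) → 1

|E| = 1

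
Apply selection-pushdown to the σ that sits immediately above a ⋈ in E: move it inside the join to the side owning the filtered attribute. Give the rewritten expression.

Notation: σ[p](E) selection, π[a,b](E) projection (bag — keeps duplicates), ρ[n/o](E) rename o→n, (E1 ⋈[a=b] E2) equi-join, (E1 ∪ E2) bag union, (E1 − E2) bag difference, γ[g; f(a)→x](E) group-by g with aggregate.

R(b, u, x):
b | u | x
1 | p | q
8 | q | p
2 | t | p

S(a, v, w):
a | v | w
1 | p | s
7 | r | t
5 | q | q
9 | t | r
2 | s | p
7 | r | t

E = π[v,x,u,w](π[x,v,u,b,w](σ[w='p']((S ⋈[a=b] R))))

σ filters on w, owned by the left side.
E' = π[v,x,u,w](π[x,v,u,b,w]((σ[w='p'](S) ⋈[a=b] R)))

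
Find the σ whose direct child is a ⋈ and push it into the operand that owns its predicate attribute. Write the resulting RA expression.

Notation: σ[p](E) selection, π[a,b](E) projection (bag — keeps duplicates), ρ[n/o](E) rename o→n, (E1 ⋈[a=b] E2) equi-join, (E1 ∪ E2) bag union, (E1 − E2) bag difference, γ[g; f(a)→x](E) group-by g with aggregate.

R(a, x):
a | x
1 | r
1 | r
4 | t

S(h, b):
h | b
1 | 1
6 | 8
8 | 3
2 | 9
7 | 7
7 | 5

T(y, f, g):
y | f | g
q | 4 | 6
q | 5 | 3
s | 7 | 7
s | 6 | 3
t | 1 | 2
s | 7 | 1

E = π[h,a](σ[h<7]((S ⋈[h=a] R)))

σ filters on h, owned by the left side.
E' = π[h,a]((σ[h<7](S) ⋈[h=a] R))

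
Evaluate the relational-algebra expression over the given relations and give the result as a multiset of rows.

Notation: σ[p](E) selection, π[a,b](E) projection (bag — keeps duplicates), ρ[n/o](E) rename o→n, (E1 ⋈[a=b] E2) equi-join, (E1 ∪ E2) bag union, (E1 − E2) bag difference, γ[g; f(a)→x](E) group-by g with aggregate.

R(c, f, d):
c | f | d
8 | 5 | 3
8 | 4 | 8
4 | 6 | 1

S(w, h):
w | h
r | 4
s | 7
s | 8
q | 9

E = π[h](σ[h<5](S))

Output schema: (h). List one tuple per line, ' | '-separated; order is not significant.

Per-node cardinality:
  S → 4
  σ[h<5](S) → 1
  π[h](σ[h<5](S)) → 1

== RESULT ==
h
4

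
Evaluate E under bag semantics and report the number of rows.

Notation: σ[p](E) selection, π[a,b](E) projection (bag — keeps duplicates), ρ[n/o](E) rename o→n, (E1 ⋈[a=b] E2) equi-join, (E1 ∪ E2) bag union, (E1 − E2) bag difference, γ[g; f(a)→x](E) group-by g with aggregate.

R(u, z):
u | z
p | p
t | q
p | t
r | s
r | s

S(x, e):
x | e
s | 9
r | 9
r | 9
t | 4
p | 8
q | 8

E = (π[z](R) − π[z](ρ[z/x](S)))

Row counts bottom-up:
  R → 5
  π[z](R) → 5
  S → 6
  ρ[z/x](S) → 6
  π[z](ρ[z/x](S)) → 6
  (π[z](R) − π[z](ρ[z/x](S))) → 1

|E| = 1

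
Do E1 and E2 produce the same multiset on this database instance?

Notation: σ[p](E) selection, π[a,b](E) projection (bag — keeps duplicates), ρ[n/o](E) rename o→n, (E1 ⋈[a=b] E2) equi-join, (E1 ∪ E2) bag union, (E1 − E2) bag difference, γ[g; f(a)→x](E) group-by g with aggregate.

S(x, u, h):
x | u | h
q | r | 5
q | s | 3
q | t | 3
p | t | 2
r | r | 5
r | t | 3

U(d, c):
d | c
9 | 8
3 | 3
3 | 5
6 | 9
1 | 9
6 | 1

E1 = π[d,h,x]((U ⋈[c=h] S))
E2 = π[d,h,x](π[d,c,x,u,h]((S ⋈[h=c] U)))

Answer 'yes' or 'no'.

E1 subexpression sizes:
  U → 6
  S → 6
  (U ⋈[c=h] S) → 5
  π[d,h,x]((U ⋈[c=h] S)) → 5
E2 subexpression sizes:
  S → 6
  U → 6
  (S ⋈[h=c] U) → 5
  π[d,c,x,u,h]((S ⋈[h=c] U)) → 5
  π[d,h,x](π[d,c,x,u,h]((S ⋈[h=c] U))) → 5

E1 and E2 produce the same multiset:
d | h | x
3 | 3 | q
3 | 3 | q
3 | 3 | r
3 | 5 | q
3 | 5 | r

yes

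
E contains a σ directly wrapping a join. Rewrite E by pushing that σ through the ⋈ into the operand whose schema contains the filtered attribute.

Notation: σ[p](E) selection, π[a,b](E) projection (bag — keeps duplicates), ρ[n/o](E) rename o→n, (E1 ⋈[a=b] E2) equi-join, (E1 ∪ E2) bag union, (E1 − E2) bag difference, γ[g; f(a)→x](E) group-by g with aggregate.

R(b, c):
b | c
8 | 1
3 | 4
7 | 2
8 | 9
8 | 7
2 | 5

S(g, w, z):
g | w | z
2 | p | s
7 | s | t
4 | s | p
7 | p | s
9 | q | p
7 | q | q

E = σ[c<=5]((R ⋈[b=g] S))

σ filters on c, owned by the left side.
E' = (σ[c<=5](R) ⋈[b=g] S)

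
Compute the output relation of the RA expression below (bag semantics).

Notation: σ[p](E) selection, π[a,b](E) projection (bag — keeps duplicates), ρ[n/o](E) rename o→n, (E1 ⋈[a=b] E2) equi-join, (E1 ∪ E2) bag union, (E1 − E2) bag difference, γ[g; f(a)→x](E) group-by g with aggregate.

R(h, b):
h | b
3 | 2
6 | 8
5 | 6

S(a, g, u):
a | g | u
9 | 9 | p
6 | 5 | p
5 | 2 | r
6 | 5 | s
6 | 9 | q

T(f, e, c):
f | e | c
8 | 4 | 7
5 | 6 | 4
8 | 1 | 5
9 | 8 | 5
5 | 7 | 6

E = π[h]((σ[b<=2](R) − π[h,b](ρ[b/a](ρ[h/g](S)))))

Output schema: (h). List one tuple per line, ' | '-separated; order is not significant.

Stepwise |·|:
  R → 3
  σ[b<=2](R) → 1
  S → 5
  ρ[h/g](S) → 5
  ρ[b/a](ρ[h/g](S)) → 5
  π[h,b](ρ[b/a](ρ[h/g](S))) → 5
  (σ[b<=2](R) − π[h,b](ρ[b/a](ρ[h/g](S)))) → 1
  π[h]((σ[b<=2](R) − π[h,b](ρ[b/a](ρ[h/g](S))))) → 1

== RESULT ==
h
3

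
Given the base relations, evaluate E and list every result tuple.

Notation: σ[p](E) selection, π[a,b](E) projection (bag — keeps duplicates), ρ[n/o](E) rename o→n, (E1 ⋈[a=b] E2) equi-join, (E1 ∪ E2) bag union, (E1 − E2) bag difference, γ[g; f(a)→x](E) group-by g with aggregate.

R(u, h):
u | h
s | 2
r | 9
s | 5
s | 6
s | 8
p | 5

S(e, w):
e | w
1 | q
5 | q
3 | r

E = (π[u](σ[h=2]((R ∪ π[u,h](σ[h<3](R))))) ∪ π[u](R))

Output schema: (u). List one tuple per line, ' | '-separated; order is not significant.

Per-node cardinality:
  R → 6
  R → 6
  σ[h<3](R) → 1
  π[u,h](σ[h<3](R)) → 1
  (R ∪ π[u,h](σ[h<3](R))) → 7
  σ[h=2]((R ∪ π[u,h](σ[h<3](R)))) → 2
  π[u](σ[h=2]((R ∪ π[u,h](σ[h<3](R))))) → 2
  R → 6
  π[u](R) → 6
  (π[u](σ[h=2]((R ∪ π[u,h](σ[h<3](R))))) ∪ π[u](R)) → 8

== RESULT ==
u
p
r
s
s
s
s
s
s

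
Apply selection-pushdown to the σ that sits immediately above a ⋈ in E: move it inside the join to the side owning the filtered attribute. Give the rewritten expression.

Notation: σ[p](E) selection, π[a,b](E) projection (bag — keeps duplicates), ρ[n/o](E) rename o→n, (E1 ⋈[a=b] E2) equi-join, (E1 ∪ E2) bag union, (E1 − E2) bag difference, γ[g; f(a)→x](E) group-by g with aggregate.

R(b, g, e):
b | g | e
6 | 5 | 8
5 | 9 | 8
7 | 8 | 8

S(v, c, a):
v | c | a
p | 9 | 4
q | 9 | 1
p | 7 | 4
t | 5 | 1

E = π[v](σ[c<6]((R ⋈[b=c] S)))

σ filters on c, owned by the right side.
E' = π[v]((R ⋈[b=c] σ[c<6](S)))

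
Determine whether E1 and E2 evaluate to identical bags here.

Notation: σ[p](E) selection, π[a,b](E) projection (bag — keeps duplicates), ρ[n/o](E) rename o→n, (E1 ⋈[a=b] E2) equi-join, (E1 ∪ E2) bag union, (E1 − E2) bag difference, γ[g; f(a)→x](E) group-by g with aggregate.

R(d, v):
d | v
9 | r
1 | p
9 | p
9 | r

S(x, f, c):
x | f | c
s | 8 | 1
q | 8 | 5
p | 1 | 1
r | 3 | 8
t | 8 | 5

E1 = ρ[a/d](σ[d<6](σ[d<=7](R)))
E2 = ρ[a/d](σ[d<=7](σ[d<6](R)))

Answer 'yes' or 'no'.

E1 subexpression sizes:
  R → 4
  σ[d<=7](R) → 1
  σ[d<6](σ[d<=7](R)) → 1
  ρ[a/d](σ[d<6](σ[d<=7](R))) → 1
E2 subexpression sizes:
  R → 4
  σ[d<6](R) → 1
  σ[d<=7](σ[d<6](R)) → 1
  ρ[a/d](σ[d<=7](σ[d<6](R))) → 1

E1 and E2 produce the same multiset:
a | v
1 | p

yes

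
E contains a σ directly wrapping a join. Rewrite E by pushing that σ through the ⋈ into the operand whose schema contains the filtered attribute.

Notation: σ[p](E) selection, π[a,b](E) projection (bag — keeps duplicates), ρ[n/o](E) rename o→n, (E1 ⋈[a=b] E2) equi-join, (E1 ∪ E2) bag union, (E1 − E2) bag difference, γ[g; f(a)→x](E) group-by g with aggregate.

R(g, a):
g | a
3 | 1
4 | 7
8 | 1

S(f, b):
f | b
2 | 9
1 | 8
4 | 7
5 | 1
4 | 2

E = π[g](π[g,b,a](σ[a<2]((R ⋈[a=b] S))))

σ filters on a, owned by the left side.
E' = π[g](π[g,b,a]((σ[a<2](R) ⋈[a=b] S)))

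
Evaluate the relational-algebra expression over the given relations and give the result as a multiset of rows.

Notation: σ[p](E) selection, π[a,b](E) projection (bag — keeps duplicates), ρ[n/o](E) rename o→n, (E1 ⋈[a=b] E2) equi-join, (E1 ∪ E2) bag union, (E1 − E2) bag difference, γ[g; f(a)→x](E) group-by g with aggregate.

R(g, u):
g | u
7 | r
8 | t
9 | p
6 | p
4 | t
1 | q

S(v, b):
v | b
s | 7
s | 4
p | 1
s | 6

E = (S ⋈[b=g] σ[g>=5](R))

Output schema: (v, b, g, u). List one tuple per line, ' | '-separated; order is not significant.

Stepwise |·|:
  S → 4
  R → 6
  σ[g>=5](R) → 4
  (S ⋈[b=g] σ[g>=5](R)) → 2

== RESULT ==
v | b | g | u
s | 6 | 6 | p
s | 7 | 7 | r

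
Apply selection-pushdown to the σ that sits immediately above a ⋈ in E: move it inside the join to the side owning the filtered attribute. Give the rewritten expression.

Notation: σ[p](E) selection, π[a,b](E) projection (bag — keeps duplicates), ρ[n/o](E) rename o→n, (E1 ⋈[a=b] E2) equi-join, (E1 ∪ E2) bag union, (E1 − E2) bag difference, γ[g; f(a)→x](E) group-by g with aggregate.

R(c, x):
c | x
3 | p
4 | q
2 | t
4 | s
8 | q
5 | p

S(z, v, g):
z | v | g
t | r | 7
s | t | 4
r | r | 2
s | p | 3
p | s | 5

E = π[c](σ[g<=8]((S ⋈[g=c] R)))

σ filters on g, owned by the left side.
E' = π[c]((σ[g<=8](S) ⋈[g=c] R))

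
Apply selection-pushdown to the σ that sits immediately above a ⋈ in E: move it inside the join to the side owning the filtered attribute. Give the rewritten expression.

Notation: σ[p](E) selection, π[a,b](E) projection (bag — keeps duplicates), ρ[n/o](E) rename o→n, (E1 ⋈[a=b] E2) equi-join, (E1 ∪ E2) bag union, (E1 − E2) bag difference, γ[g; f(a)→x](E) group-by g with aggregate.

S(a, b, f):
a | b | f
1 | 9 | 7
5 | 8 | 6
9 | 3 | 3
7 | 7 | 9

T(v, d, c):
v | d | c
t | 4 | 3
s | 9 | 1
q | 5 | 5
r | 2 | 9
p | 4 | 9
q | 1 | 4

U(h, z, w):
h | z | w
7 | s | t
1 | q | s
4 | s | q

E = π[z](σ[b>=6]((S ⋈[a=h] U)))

σ filters on b, owned by the left side.
E' = π[z]((σ[b>=6](S) ⋈[a=h] U))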